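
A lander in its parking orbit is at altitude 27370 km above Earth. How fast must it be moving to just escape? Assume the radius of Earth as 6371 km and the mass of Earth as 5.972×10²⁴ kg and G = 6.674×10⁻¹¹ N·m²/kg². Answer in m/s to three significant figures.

v_esc ≈ 4860 m/s

μ = GM = 6.674×10⁻¹¹ × 5.972×10²⁴ = 3.986×10¹⁴ m³/s².
r = 6371 + 27370 = 33741 km = 3.3741×10⁷ m.
Escape speed v_esc = √(2μ/r) = √(2 × 3.986×10¹⁴ / 3.374×10⁷) = √(2.363×10⁷) = 4861 m/s.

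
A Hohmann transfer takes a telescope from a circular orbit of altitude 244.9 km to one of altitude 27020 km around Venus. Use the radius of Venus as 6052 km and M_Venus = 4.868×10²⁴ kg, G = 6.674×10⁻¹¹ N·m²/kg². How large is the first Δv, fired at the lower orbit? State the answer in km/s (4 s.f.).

μ = GM = 6.674×10⁻¹¹ × 4.868×10²⁴ = 3.249×10¹⁴ m³/s².
r₁ = 6052 + 244.9 = 6296.9 km = 6.2969×10⁶ m.
r₂ = 6052 + 27020 = 33072 km = 3.3072×10⁷ m.
Transfer ellipse a_t = (r₁ + r₂)/2 = 1.968×10⁷ m.
At r₁: circular v_c1 = √(μ/r₁) = 7183 m/s; transfer-periapsis v_p = √[μ(2/r₁ − 1/a_t)] = 9311 m/s.
Δv₁ = v_p − v_c1 = 2128 m/s.
= 2.128 km/s.

Δv ≈ 2.128 km/s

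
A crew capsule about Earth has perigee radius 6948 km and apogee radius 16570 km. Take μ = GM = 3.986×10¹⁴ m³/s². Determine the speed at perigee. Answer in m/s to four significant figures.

v ≈ 8991 m/s

Semi-major axis a = (r_p + r_a)/2 = 11759 km = 1.176×10⁷ m.
Vis-viva: v² = μ(2/r − 1/a) = 3.986×10¹⁴ × (2.879×10⁻⁷ − 8.504×10⁻⁸) = 8.084×10⁷ m²/s².
v = 8991 m/s.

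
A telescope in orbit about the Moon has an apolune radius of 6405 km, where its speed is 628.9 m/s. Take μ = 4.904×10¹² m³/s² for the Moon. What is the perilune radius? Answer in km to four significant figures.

r_a = 6.405×10⁶ m.
Specific energy ε = v²/2 − μ/r = -5.679×10⁵ J/kg, so a = −μ/(2ε) = 4.318×10⁶ m.
The apsides satisfy r_p + r_a = 2a, so the perilune radius is 2a − r_a = 2.230×10⁶ m = 2230.4 km.

perilune radius ≈ 2230 km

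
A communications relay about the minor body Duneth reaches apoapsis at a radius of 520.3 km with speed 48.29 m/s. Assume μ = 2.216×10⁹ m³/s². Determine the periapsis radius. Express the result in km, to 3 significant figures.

periapsis radius ≈ 196 km

r_a = 5.203×10⁵ m.
Specific energy ε = v²/2 − μ/r = -3.093×10³ J/kg, so a = −μ/(2ε) = 3.582×10⁵ m.
The apsides satisfy r_p + r_a = 2a, so the periapsis radius is 2a − r_a = 1.961×10⁵ m = 196.13 km.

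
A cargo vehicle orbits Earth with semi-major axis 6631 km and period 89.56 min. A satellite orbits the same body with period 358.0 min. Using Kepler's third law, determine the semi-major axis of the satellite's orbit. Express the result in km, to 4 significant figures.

Kepler's third law: a³ ∝ T², so a₂ = a₁ (T₂/T₁)^(2/3).
T₂/T₁ = 3.997, (T₂/T₁)^(2/3) = 2.519.
a₂ = 6631 × 2.519 = 16700 km.

a₂ ≈ 16700 km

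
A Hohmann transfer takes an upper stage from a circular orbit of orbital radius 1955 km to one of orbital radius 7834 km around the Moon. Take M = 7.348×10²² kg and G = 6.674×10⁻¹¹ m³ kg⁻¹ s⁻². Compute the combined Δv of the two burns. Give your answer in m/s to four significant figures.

Δv_total ≈ 711.1 m/s

μ = GM = 6.674×10⁻¹¹ × 7.348×10²² = 4.904×10¹² m³/s².
r₁ = 1955 km = 1.955×10⁶ m.
r₂ = 7834 km = 7.834×10⁶ m.
Transfer ellipse a_t = (r₁ + r₂)/2 = 4.894×10⁶ m.
At r₁: circular v_c1 = √(μ/r₁) = 1584 m/s; transfer-perilune v_p = √[μ(2/r₁ − 1/a_t)] = 2004 m/s.
Δv₁ = v_p − v_c1 = 419.9 m/s.
At r₂: circular v_c2 = √(μ/r₂) = 791.2 m/s; transfer-apolune v_a = √[μ(2/r₂ − 1/a_t)] = 500.0 m/s.
Δv₂ = v_c2 − v_a = 291.2 m/s.
Total Δv = Δv₁ + Δv₂ = 711.1 m/s.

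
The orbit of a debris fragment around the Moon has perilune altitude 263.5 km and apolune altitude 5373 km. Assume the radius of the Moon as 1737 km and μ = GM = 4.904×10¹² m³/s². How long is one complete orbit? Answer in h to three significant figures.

r_p = 1737 + 263.5 = 2000.5 km = 2.0005×10⁶ m.
r_a = 1737 + 5373 = 7110.0 km = 7.1100×10⁶ m.
Semi-major axis a = (r_p + r_a)/2 = (2000.5 + 7110.0)/2 = 4555.2 km = 4.555×10⁶ m.
By Kepler's third law T = 2π√(a³/μ) = 2π × 4.390×10³ = 2.758×10⁴ s.
= 7.662 h.

T ≈ 7.66 h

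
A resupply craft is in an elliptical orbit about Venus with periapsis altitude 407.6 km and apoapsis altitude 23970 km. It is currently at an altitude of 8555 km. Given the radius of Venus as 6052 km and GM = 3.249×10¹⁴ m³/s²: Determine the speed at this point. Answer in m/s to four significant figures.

r_p = 6052 + 407.6 = 6459.6 km = 6.4596×10⁶ m.
r_a = 6052 + 23970 = 30022 km = 3.0022×10⁷ m.
r = 6052 + 8555 = 14607 km = 1.461×10⁷ m.
Semi-major axis a = (r_p + r_a)/2 = 18241 km = 1.824×10⁷ m.
Vis-viva: v² = μ(2/r − 1/a) = 3.249×10¹⁴ × (1.369×10⁻⁷ − 5.482×10⁻⁸) = 2.667×10⁷ m²/s².
v = 5165 m/s.

v ≈ 5165 m/s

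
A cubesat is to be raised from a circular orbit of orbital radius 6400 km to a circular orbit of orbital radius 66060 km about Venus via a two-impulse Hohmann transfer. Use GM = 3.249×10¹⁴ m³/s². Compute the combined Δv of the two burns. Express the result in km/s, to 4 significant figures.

Δv_total ≈ 3.782 km/s

r₁ = 6400 km = 6.400×10⁶ m.
r₂ = 66060 km = 6.606×10⁷ m.
Transfer ellipse a_t = (r₁ + r₂)/2 = 3.623×10⁷ m.
At r₁: circular v_c1 = √(μ/r₁) = 7125 m/s; transfer-periapsis v_p = √[μ(2/r₁ − 1/a_t)] = 9621 m/s.
Δv₁ = v_p − v_c1 = 2496 m/s.
At r₂: circular v_c2 = √(μ/r₂) = 2218 m/s; transfer-apoapsis v_a = √[μ(2/r₂ − 1/a_t)] = 932.1 m/s.
Δv₂ = v_c2 − v_a = 1286 m/s.
Total Δv = Δv₁ + Δv₂ = 3782 m/s = 3.782 km/s.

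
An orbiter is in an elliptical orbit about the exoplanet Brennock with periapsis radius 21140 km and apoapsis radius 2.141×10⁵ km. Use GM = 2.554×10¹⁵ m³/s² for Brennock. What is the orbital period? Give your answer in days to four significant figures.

Semi-major axis a = (r_p + r_a)/2 = (21140 + 2.1410×10⁵)/2 = 1.1762×10⁵ km = 1.176×10⁸ m.
By Kepler's third law T = 2π√(a³/μ) = 2π × 2.524×10⁴ = 1.586×10⁵ s.
= 1.836 days.

T ≈ 1.836 days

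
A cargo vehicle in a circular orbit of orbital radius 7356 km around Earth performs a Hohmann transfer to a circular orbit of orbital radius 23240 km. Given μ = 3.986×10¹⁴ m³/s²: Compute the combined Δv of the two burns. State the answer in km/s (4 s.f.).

Δv_total ≈ 2.981 km/s

r₁ = 7356 km = 7.356×10⁶ m.
r₂ = 23240 km = 2.324×10⁷ m.
Transfer ellipse a_t = (r₁ + r₂)/2 = 1.530×10⁷ m.
At r₁: circular v_c1 = √(μ/r₁) = 7361 m/s; transfer-perigee v_p = √[μ(2/r₁ − 1/a_t)] = 9073 m/s.
Δv₁ = v_p − v_c1 = 1712 m/s.
At r₂: circular v_c2 = √(μ/r₂) = 4141 m/s; transfer-apogee v_a = √[μ(2/r₂ − 1/a_t)] = 2872 m/s.
Δv₂ = v_c2 − v_a = 1270 m/s.
Total Δv = Δv₁ + Δv₂ = 2981 m/s = 2.981 km/s.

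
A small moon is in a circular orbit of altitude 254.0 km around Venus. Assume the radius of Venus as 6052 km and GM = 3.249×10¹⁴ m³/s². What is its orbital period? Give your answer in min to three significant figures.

r = 6052 + 254.0 = 6306.0 km = 6.3060×10⁶ m.
Kepler's third law: T = 2π√(r³/μ) = 2π√((6.306×10⁶)³ / 3.249×10¹⁴).
r³/μ = 7.718×10⁵ s², so T = 2π × 8.785×10² = 5.520×10³ s.
Converting: 5.520×10³ s ÷ 60.00 = 92.00 min.

T ≈ 92.0 min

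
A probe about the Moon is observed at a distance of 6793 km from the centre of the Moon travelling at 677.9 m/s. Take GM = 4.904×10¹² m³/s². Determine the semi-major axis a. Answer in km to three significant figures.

a ≈ 4980 km

r = 6.793×10⁶ m.
Specific orbital energy ε = v²/2 − μ/r = (677.9)²/2 − 4.904×10¹²/6.793×10⁶ = -4.921×10⁵ J/kg.
Since ε = −μ/(2a), a = −μ/(2ε) = 4.982×10⁶ m = 4982.3 km.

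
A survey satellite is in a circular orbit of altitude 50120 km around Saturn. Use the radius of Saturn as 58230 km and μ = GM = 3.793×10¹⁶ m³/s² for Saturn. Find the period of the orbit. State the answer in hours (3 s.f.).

T ≈ 10.1 hours

r = 58230 + 50120 = 108350 km = 1.0835×10⁸ m.
Kepler's third law: T = 2π√(r³/μ) = 2π√((1.084×10⁸)³ / 3.793×10¹⁶).
r³/μ = 3.354×10⁷ s², so T = 2π × 5.791×10³ = 3.639×10⁴ s.
Converting: 3.639×10⁴ s ÷ 3600 = 10.11 hours.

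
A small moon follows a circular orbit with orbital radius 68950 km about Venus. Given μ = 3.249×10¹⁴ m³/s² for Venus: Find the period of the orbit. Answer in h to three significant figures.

T ≈ 55.4 h

r = 68950 km = 6.895×10⁷ m.
Kepler's third law: T = 2π√(r³/μ) = 2π√((6.895×10⁷)³ / 3.249×10¹⁴).
r³/μ = 1.009×10⁹ s², so T = 2π × 3.176×10⁴ = 1.996×10⁵ s.
Converting: 1.996×10⁵ s ÷ 3600 = 55.44 h.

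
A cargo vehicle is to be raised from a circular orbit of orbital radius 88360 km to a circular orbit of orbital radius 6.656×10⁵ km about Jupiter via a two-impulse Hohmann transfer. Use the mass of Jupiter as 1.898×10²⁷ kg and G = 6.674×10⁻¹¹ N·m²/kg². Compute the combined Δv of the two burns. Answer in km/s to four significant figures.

Δv_total ≈ 19.56 km/s

μ = GM = 6.674×10⁻¹¹ × 1.898×10²⁷ = 1.267×10¹⁷ m³/s².
r₁ = 88360 km = 8.836×10⁷ m.
r₂ = 6.656×10⁵ km = 6.656×10⁸ m.
Transfer ellipse a_t = (r₁ + r₂)/2 = 3.770×10⁸ m.
At r₁: circular v_c1 = √(μ/r₁) = 37860 m/s; transfer-perijove v_p = √[μ(2/r₁ − 1/a_t)] = 50310 m/s.
Δv₁ = v_p − v_c1 = 12450 m/s.
At r₂: circular v_c2 = √(μ/r₂) = 13800 m/s; transfer-apojove v_a = √[μ(2/r₂ − 1/a_t)] = 6679 m/s.
Δv₂ = v_c2 − v_a = 7117 m/s.
Total Δv = Δv₁ + Δv₂ = 19560 m/s = 19.56 km/s.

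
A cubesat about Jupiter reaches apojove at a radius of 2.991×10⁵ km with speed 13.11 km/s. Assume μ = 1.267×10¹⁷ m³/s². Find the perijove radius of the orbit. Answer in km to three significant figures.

perijove radius ≈ 76100 km

r_a = 2.991×10⁸ m.
Specific energy ε = v²/2 − μ/r = -3.377×10⁸ J/kg, so a = −μ/(2ε) = 1.876×10⁸ m.
The apsides satisfy r_p + r_a = 2a, so the perijove radius is 2a − r_a = 7.612×10⁷ m = 76121 km.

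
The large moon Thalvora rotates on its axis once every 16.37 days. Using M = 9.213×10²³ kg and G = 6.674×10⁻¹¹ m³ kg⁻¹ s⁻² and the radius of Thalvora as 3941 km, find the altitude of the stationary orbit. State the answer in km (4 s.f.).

h_sync ≈ 1.421×10⁵ km

μ = GM = 6.674×10⁻¹¹ × 9.213×10²³ = 6.149×10¹³ m³/s².
T = 16.37 days = 1.414×10⁶ s.
A synchronous orbit has period T, so by Kepler's third law a = (μT²/4π²)^(1/3).
μT²/4π² = 6.149×10¹³ × (1.414×10⁶)² / 39.48 = 3.116×10²⁴ m³.
a = 1.461×10⁸ m = 1.4606×10⁵ km.
Altitude h = a − R = 1.4606×10⁵ − 3941 = 1.4211×10⁵ km.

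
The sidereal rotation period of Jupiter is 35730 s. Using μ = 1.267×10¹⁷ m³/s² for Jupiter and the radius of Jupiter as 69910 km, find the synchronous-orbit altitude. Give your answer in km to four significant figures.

h_sync ≈ 90110 km

A synchronous orbit has period T, so by Kepler's third law a = (μT²/4π²)^(1/3).
μT²/4π² = 1.267×10¹⁷ × (3.573×10⁴)² / 39.48 = 4.097×10²⁴ m³.
a = 1.600×10⁸ m = 1.6002×10⁵ km.
Altitude h = a − R = 1.6002×10⁵ − 69910 = 90105 km.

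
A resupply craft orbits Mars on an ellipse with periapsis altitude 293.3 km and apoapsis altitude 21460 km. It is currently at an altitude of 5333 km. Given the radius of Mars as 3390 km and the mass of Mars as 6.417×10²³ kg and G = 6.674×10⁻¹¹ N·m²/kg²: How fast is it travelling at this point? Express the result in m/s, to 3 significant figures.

v ≈ 2610 m/s

μ = GM = 6.674×10⁻¹¹ × 6.417×10²³ = 4.283×10¹³ m³/s².
r_p = 3390 + 293.3 = 3683.3 km = 3.6833×10⁶ m.
r_a = 3390 + 21460 = 24850 km = 2.4850×10⁷ m.
r = 3390 + 5333 = 8723.0 km = 8.723×10⁶ m.
Semi-major axis a = (r_p + r_a)/2 = 14267 km = 1.427×10⁷ m.
Vis-viva: v² = μ(2/r − 1/a) = 4.283×10¹³ × (2.293×10⁻⁷ − 7.009×10⁻⁸) = 6.817×10⁶ m²/s².
v = 2611 m/s.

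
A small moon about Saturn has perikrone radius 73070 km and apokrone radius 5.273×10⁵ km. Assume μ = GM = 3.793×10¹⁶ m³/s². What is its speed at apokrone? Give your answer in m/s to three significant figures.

Semi-major axis a = (r_p + r_a)/2 = 3.0018×10⁵ km = 3.002×10⁸ m.
Vis-viva: v² = μ(2/r − 1/a) = 3.793×10¹⁶ × (3.793×10⁻⁹ − 3.331×10⁻⁹) = 1.751×10⁷ m²/s².
v = 4184 m/s.

v ≈ 4180 m/s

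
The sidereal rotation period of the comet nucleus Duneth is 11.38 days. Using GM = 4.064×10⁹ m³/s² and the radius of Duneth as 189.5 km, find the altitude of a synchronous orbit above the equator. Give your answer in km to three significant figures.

T = 11.38 days = 9.832×10⁵ s.
A synchronous orbit has period T, so by Kepler's third law a = (μT²/4π²)^(1/3).
μT²/4π² = 4.064×10⁹ × (9.832×10⁵)² / 39.48 = 9.952×10¹⁹ m³.
a = 4.634×10⁶ m = 4634.1 km.
Altitude h = a − R = 4634.1 − 189.5 = 4444.6 km.

h_sync ≈ 4440 km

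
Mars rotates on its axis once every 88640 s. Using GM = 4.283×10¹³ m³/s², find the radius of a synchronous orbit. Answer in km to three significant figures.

A synchronous orbit has period T, so by Kepler's third law a = (μT²/4π²)^(1/3).
μT²/4π² = 4.283×10¹³ × (8.864×10⁴)² / 39.48 = 8.524×10²¹ m³.
a = 2.043×10⁷ m = 20428 km.

r_sync ≈ 20400 km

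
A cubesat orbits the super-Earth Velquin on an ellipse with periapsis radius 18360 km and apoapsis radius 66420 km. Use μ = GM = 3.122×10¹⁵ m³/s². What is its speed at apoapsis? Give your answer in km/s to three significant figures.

v ≈ 4.51 km/s

Semi-major axis a = (r_p + r_a)/2 = 42390 km = 4.239×10⁷ m.
Vis-viva: v² = μ(2/r − 1/a) = 3.122×10¹⁵ × (3.011×10⁻⁸ − 2.359×10⁻⁸) = 2.036×10⁷ m²/s².
v = 4512 m/s = 4.512 km/s.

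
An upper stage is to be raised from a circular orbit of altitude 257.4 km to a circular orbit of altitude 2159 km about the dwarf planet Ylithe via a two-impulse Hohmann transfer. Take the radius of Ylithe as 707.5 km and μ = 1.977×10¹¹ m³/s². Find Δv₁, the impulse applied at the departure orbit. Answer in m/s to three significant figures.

r₁ = 707.5 + 257.4 = 964.90 km = 9.6490×10⁵ m.
r₂ = 707.5 + 2159 = 2866.5 km = 2.8665×10⁶ m.
Transfer ellipse a_t = (r₁ + r₂)/2 = 1.916×10⁶ m.
At r₁: circular v_c1 = √(μ/r₁) = 452.6 m/s; transfer-periapsis v_p = √[μ(2/r₁ − 1/a_t)] = 553.7 m/s.
Δv₁ = v_p − v_c1 = 101.1 m/s.

Δv ≈ 101 m/s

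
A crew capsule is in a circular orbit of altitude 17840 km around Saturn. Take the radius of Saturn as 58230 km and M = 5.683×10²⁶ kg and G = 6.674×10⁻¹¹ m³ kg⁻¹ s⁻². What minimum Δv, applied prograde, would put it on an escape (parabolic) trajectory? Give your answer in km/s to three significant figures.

μ = GM = 6.674×10⁻¹¹ × 5.683×10²⁶ = 3.793×10¹⁶ m³/s².
r = 58230 + 17840 = 76070 km = 7.6070×10⁷ m.
Circular speed v_c = √(μ/r) = 22330 m/s.
Escape speed v_esc = √(2μ/r) = √2 × v_c = 31580 m/s.
Δv = v_esc − v_c = 9249 m/s = 9.249 km/s.

Δv ≈ 9.25 km/s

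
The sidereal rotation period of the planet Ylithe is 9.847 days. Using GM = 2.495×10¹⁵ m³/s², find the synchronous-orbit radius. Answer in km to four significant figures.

r_sync ≈ 3.576×10⁵ km

T = 9.847 days = 8.508×10⁵ s.
A synchronous orbit has period T, so by Kepler's third law a = (μT²/4π²)^(1/3).
μT²/4π² = 2.495×10¹⁵ × (8.508×10⁵)² / 39.48 = 4.575×10²⁵ m³.
a = 3.576×10⁸ m = 3.5764×10⁵ km.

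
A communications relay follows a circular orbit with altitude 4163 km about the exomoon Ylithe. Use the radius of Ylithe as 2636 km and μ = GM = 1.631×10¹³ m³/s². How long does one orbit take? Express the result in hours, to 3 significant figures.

T ≈ 7.66 hours

r = 2636 + 4163 = 6799.0 km = 6.7990×10⁶ m.
Kepler's third law: T = 2π√(r³/μ) = 2π√((6.799×10⁶)³ / 1.631×10¹³).
r³/μ = 1.927×10⁷ s², so T = 2π × 4.390×10³ = 2.758×10⁴ s.
Converting: 2.758×10⁴ s ÷ 3600 = 7.662 hours.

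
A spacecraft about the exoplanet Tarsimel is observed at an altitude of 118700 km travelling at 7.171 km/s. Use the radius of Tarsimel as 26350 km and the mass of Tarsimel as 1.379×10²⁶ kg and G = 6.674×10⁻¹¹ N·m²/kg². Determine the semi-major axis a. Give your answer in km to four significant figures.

μ = GM = 6.674×10⁻¹¹ × 1.379×10²⁶ = 9.203×10¹⁵ m³/s².
r = 26350 + 118700 = 1.4505×10⁵ km = 1.450×10⁸ m.
Vis-viva rearranged: 1/a = 2/r − v²/μ = 1.379×10⁻⁸ − 5.587×10⁻⁹ = 8.201×10⁻⁹ m⁻¹.
a = 1.219×10⁸ m = 1.2194×10⁵ km.

a ≈ 1.219×10⁵ km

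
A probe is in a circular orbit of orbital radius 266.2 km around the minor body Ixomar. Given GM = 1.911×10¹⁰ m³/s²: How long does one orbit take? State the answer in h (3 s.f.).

r = 266.2 km = 2.662×10⁵ m.
Kepler's third law: T = 2π√(r³/μ) = 2π√((2.662×10⁵)³ / 1.911×10¹⁰).
r³/μ = 9.871×10⁵ s², so T = 2π × 9.935×10² = 6.243×10³ s.
Converting: 6.243×10³ s ÷ 3600 = 1.734 h.

T ≈ 1.73 h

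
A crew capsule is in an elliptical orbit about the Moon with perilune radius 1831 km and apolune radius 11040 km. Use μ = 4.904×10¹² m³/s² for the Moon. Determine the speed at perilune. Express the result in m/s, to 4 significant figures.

Semi-major axis a = (r_p + r_a)/2 = 6435.5 km = 6.436×10⁶ m.
Vis-viva: v² = μ(2/r − 1/a) = 4.904×10¹² × (1.092×10⁻⁶ − 1.554×10⁻⁷) = 4.595×10⁶ m²/s².
v = 2144 m/s.

v ≈ 2144 m/s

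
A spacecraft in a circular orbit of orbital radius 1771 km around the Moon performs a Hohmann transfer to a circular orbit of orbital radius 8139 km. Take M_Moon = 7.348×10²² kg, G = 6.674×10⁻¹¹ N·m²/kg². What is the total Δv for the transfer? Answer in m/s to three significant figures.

Δv_total ≈ 781 m/s

μ = GM = 6.674×10⁻¹¹ × 7.348×10²² = 4.904×10¹² m³/s².
r₁ = 1771 km = 1.771×10⁶ m.
r₂ = 8139 km = 8.139×10⁶ m.
Transfer ellipse a_t = (r₁ + r₂)/2 = 4.955×10⁶ m.
At r₁: circular v_c1 = √(μ/r₁) = 1664 m/s; transfer-perilune v_p = √[μ(2/r₁ − 1/a_t)] = 2133 m/s.
Δv₁ = v_p − v_c1 = 468.7 m/s.
At r₂: circular v_c2 = √(μ/r₂) = 776.2 m/s; transfer-apolune v_a = √[μ(2/r₂ − 1/a_t)] = 464.1 m/s.
Δv₂ = v_c2 − v_a = 312.2 m/s.
Total Δv = Δv₁ + Δv₂ = 780.8 m/s.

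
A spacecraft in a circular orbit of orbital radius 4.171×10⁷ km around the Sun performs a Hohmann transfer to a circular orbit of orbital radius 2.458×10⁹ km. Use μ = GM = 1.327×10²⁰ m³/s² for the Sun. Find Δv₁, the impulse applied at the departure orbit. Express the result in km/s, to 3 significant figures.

Δv ≈ 22.7 km/s

r₁ = 4.171×10⁷ km = 4.171×10¹⁰ m.
r₂ = 2.458×10⁹ km = 2.458×10¹² m.
Transfer ellipse a_t = (r₁ + r₂)/2 = 1.250×10¹² m.
At r₁: circular v_c1 = √(μ/r₁) = 56400 m/s; transfer-perihelion v_p = √[μ(2/r₁ − 1/a_t)] = 79100 m/s.
Δv₁ = v_p − v_c1 = 22700 m/s.
= 22.70 km/s.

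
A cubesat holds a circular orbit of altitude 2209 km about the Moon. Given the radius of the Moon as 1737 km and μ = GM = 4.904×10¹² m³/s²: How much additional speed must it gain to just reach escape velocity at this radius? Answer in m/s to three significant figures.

Δv ≈ 462 m/s

r = 1737 + 2209 = 3946.0 km = 3.9460×10⁶ m.
Circular speed v_c = √(μ/r) = 1115 m/s.
Escape speed v_esc = √(2μ/r) = √2 × v_c = 1577 m/s.
Δv = v_esc − v_c = 461.8 m/s.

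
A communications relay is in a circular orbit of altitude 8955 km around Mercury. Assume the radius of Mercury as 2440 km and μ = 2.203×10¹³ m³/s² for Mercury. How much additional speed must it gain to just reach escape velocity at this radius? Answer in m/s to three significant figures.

Δv ≈ 576 m/s

r = 2440 + 8955 = 11395 km = 1.1395×10⁷ m.
Circular speed v_c = √(μ/r) = 1390 m/s.
Escape speed v_esc = √(2μ/r) = √2 × v_c = 1966 m/s.
Δv = v_esc − v_c = 575.9 m/s.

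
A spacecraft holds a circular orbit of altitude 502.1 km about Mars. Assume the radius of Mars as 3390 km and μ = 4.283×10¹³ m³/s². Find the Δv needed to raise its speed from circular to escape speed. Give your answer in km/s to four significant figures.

r = 3390 + 502.1 = 3892.1 km = 3.8921×10⁶ m.
Circular speed v_c = √(μ/r) = 3317 m/s.
Escape speed v_esc = √(2μ/r) = √2 × v_c = 4691 m/s.
Δv = v_esc − v_c = 1374 m/s = 1.374 km/s.

Δv ≈ 1.374 km/s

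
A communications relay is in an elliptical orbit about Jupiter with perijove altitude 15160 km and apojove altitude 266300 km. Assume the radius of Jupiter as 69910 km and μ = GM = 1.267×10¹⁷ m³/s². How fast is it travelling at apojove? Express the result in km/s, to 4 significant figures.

v ≈ 12.34 km/s

r_p = 69910 + 15160 = 85070 km = 8.5070×10⁷ m.
r_a = 69910 + 266300 = 336210 km = 3.3621×10⁸ m.
Semi-major axis a = (r_p + r_a)/2 = 2.1064×10⁵ km = 2.106×10⁸ m.
Vis-viva: v² = μ(2/r − 1/a) = 1.267×10¹⁷ × (5.949×10⁻⁹ − 4.747×10⁻⁹) = 1.522×10⁸ m²/s².
v = 12340 m/s = 12.34 km/s.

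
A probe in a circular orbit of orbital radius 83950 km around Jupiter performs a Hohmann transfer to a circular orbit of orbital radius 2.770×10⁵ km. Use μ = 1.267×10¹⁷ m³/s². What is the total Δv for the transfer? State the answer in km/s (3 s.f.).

Δv_total ≈ 16.1 km/s

r₁ = 83950 km = 8.395×10⁷ m.
r₂ = 2.770×10⁵ km = 2.770×10⁸ m.
Transfer ellipse a_t = (r₁ + r₂)/2 = 1.805×10⁸ m.
At r₁: circular v_c1 = √(μ/r₁) = 38850 m/s; transfer-perijove v_p = √[μ(2/r₁ − 1/a_t)] = 48130 m/s.
Δv₁ = v_p − v_c1 = 9280 m/s.
At r₂: circular v_c2 = √(μ/r₂) = 21390 m/s; transfer-apojove v_a = √[μ(2/r₂ − 1/a_t)] = 14590 m/s.
Δv₂ = v_c2 − v_a = 6800 m/s.
Total Δv = Δv₁ + Δv₂ = 16080 m/s = 16.08 km/s.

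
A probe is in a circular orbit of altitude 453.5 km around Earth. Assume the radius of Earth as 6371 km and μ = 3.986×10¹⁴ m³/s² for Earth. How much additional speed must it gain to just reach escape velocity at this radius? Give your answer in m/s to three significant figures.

r = 6371 + 453.5 = 6824.5 km = 6.8245×10⁶ m.
Circular speed v_c = √(μ/r) = 7642 m/s.
Escape speed v_esc = √(2μ/r) = √2 × v_c = 10810 m/s.
Δv = v_esc − v_c = 3166 m/s.

Δv ≈ 3170 m/s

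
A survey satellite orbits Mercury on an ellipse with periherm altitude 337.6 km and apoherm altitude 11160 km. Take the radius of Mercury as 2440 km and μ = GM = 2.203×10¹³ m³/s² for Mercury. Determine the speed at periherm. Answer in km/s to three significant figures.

v ≈ 3.63 km/s

r_p = 2440 + 337.6 = 2777.6 km = 2.7776×10⁶ m.
r_a = 2440 + 11160 = 13600 km = 1.3600×10⁷ m.
Semi-major axis a = (r_p + r_a)/2 = 8188.8 km = 8.189×10⁶ m.
Vis-viva: v² = μ(2/r − 1/a) = 2.203×10¹³ × (7.200×10⁻⁷ − 1.221×10⁻⁷) = 1.317×10⁷ m²/s².
v = 3629 m/s = 3.629 km/s.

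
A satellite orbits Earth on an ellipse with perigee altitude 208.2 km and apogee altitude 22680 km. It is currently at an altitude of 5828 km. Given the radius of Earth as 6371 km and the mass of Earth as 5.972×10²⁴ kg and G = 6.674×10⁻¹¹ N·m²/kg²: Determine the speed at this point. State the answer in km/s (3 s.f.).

v ≈ 6.56 km/s

μ = GM = 6.674×10⁻¹¹ × 5.972×10²⁴ = 3.986×10¹⁴ m³/s².
r_p = 6371 + 208.2 = 6579.2 km = 6.5792×10⁶ m.
r_a = 6371 + 22680 = 29051 km = 2.9051×10⁷ m.
r = 6371 + 5828 = 12199 km = 1.220×10⁷ m.
Semi-major axis a = (r_p + r_a)/2 = 17815 km = 1.782×10⁷ m.
Vis-viva: v² = μ(2/r − 1/a) = 3.986×10¹⁴ × (1.639×10⁻⁷ − 5.613×10⁻⁸) = 4.297×10⁷ m²/s².
v = 6555 m/s = 6.555 km/s.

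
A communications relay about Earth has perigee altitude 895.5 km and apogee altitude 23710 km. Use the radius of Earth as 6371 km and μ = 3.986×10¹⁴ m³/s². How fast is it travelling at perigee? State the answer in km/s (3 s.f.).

r_p = 6371 + 895.5 = 7266.5 km = 7.2665×10⁶ m.
r_a = 6371 + 23710 = 30081 km = 3.0081×10⁷ m.
Semi-major axis a = (r_p + r_a)/2 = 18674 km = 1.867×10⁷ m.
Vis-viva: v² = μ(2/r − 1/a) = 3.986×10¹⁴ × (2.752×10⁻⁷ − 5.355×10⁻⁸) = 8.836×10⁷ m²/s².
v = 9400 m/s = 9.400 km/s.

v ≈ 9.40 km/s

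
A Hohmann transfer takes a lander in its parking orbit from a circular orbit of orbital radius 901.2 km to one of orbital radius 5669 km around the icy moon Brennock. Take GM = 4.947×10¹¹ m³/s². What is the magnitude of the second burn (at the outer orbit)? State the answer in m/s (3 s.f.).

Δv ≈ 141 m/s

r₁ = 901.2 km = 9.012×10⁵ m.
r₂ = 5669 km = 5.669×10⁶ m.
Transfer ellipse a_t = (r₁ + r₂)/2 = 3.285×10⁶ m.
At r₁: circular v_c1 = √(μ/r₁) = 740.9 m/s; transfer-periapsis v_p = √[μ(2/r₁ − 1/a_t)] = 973.3 m/s.
At r₂: circular v_c2 = √(μ/r₂) = 295.4 m/s; transfer-apoapsis v_a = √[μ(2/r₂ − 1/a_t)] = 154.7 m/s.
Δv₂ = v_c2 − v_a = 140.7 m/s.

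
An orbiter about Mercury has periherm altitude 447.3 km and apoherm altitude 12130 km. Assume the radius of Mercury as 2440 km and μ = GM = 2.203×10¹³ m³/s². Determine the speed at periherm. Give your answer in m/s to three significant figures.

v ≈ 3570 m/s

r_p = 2440 + 447.3 = 2887.3 km = 2.8873×10⁶ m.
r_a = 2440 + 12130 = 14570 km = 1.4570×10⁷ m.
Semi-major axis a = (r_p + r_a)/2 = 8728.6 km = 8.729×10⁶ m.
Vis-viva: v² = μ(2/r − 1/a) = 2.203×10¹³ × (6.927×10⁻⁷ − 1.146×10⁻⁷) = 1.274×10⁷ m²/s².
v = 3569 m/s.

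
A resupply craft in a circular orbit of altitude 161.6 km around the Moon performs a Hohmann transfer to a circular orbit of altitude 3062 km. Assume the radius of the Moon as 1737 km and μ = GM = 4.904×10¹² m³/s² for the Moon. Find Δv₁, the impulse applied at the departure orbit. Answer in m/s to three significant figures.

Δv ≈ 317 m/s

r₁ = 1737 + 161.6 = 1898.6 km = 1.8986×10⁶ m.
r₂ = 1737 + 3062 = 4799.0 km = 4.7990×10⁶ m.
Transfer ellipse a_t = (r₁ + r₂)/2 = 3.349×10⁶ m.
At r₁: circular v_c1 = √(μ/r₁) = 1607 m/s; transfer-perilune v_p = √[μ(2/r₁ − 1/a_t)] = 1924 m/s.
Δv₁ = v_p − v_c1 = 316.8 m/s.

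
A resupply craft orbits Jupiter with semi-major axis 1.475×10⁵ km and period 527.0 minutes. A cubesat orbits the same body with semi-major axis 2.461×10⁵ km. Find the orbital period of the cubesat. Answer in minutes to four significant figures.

T₂ ≈ 1136 minutes

Kepler's third law: T² ∝ a³, so T₂ = T₁ (a₂/a₁)^(3/2).
a₂/a₁ = 1.668, (a₂/a₁)^(3/2) = 2.155.
T₂ = 527.0 × 2.155 = 1136 minutes.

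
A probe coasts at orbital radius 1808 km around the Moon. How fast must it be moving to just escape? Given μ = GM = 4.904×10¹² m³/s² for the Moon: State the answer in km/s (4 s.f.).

v_esc ≈ 2.329 km/s

r = 1808 km = 1.808×10⁶ m.
Escape speed v_esc = √(2μ/r) = √(2 × 4.904×10¹² / 1.808×10⁶) = √(5.425×10⁶) = 2329 m/s.
= 2.329 km/s.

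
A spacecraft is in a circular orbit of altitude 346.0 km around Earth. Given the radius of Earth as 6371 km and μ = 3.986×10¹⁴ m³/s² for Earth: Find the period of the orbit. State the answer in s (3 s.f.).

T ≈ 5480 s

r = 6371 + 346.0 = 6717.0 km = 6.7170×10⁶ m.
Kepler's third law: T = 2π√(r³/μ) = 2π√((6.717×10⁶)³ / 3.986×10¹⁴).
r³/μ = 7.603×10⁵ s², so T = 2π × 8.720×10² = 5.479×10³ s.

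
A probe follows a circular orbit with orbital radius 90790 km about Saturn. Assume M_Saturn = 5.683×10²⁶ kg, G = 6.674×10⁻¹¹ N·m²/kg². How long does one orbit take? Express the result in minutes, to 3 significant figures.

μ = GM = 6.674×10⁻¹¹ × 5.683×10²⁶ = 3.793×10¹⁶ m³/s².
r = 90790 km = 9.079×10⁷ m.
Kepler's third law: T = 2π√(r³/μ) = 2π√((9.079×10⁷)³ / 3.793×10¹⁶).
r³/μ = 1.973×10⁷ s², so T = 2π × 4.442×10³ = 2.791×10⁴ s.
Converting: 2.791×10⁴ s ÷ 60.00 = 465.2 minutes.

T ≈ 465 minutes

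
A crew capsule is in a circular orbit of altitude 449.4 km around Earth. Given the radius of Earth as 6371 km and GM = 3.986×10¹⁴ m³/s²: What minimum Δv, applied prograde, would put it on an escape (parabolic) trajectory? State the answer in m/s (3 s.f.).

r = 6371 + 449.4 = 6820.4 km = 6.8204×10⁶ m.
Circular speed v_c = √(μ/r) = 7645 m/s.
Escape speed v_esc = √(2μ/r) = √2 × v_c = 10810 m/s.
Δv = v_esc − v_c = 3167 m/s.

Δv ≈ 3170 m/s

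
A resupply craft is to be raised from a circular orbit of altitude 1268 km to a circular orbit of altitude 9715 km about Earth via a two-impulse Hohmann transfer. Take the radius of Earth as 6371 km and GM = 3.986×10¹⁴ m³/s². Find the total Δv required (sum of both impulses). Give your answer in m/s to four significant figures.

Δv_total ≈ 2171 m/s

r₁ = 6371 + 1268 = 7639.0 km = 7.6390×10⁶ m.
r₂ = 6371 + 9715 = 16086 km = 1.6086×10⁷ m.
Transfer ellipse a_t = (r₁ + r₂)/2 = 1.186×10⁷ m.
At r₁: circular v_c1 = √(μ/r₁) = 7224 m/s; transfer-perigee v_p = √[μ(2/r₁ − 1/a_t)] = 8412 m/s.
Δv₁ = v_p − v_c1 = 1188 m/s.
At r₂: circular v_c2 = √(μ/r₂) = 4978 m/s; transfer-apogee v_a = √[μ(2/r₂ − 1/a_t)] = 3995 m/s.
Δv₂ = v_c2 − v_a = 983.3 m/s.
Total Δv = Δv₁ + Δv₂ = 2171 m/s.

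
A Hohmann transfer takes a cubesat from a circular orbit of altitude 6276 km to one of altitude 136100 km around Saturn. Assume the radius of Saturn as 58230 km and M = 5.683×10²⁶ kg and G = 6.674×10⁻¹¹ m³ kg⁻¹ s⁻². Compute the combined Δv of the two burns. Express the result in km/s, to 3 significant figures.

Δv_total ≈ 9.57 km/s

μ = GM = 6.674×10⁻¹¹ × 5.683×10²⁶ = 3.793×10¹⁶ m³/s².
r₁ = 58230 + 6276 = 64506 km = 6.4506×10⁷ m.
r₂ = 58230 + 136100 = 194330 km = 1.9433×10⁸ m.
Transfer ellipse a_t = (r₁ + r₂)/2 = 1.294×10⁸ m.
At r₁: circular v_c1 = √(μ/r₁) = 24250 m/s; transfer-perikrone v_p = √[μ(2/r₁ − 1/a_t)] = 29710 m/s.
Δv₁ = v_p − v_c1 = 5465 m/s.
At r₂: circular v_c2 = √(μ/r₂) = 13970 m/s; transfer-apokrone v_a = √[μ(2/r₂ − 1/a_t)] = 9863 m/s.
Δv₂ = v_c2 − v_a = 4107 m/s.
Total Δv = Δv₁ + Δv₂ = 9573 m/s = 9.573 km/s.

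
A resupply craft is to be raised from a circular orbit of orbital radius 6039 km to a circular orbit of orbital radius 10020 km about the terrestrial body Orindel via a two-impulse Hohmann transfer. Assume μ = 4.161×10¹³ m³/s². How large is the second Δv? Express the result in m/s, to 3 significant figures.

r₁ = 6039 km = 6.039×10⁶ m.
r₂ = 10020 km = 1.002×10⁷ m.
Transfer ellipse a_t = (r₁ + r₂)/2 = 8.030×10⁶ m.
At r₁: circular v_c1 = √(μ/r₁) = 2625 m/s; transfer-periapsis v_p = √[μ(2/r₁ − 1/a_t)] = 2932 m/s.
At r₂: circular v_c2 = √(μ/r₂) = 2038 m/s; transfer-apoapsis v_a = √[μ(2/r₂ − 1/a_t)] = 1767 m/s.
Δv₂ = v_c2 − v_a = 270.5 m/s.

Δv ≈ 271 m/s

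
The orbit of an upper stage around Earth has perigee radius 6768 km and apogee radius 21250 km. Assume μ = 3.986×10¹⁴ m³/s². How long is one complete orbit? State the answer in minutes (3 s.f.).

Semi-major axis a = (r_p + r_a)/2 = (6768.0 + 21250)/2 = 14009 km = 1.401×10⁷ m.
By Kepler's third law T = 2π√(a³/μ) = 2π × 2.626×10³ = 1.650×10⁴ s.
= 275.0 minutes.

T ≈ 275 minutes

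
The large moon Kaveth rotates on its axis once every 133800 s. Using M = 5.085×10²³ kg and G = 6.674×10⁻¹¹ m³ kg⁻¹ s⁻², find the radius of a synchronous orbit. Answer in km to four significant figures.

μ = GM = 6.674×10⁻¹¹ × 5.085×10²³ = 3.394×10¹³ m³/s².
A synchronous orbit has period T, so by Kepler's third law a = (μT²/4π²)^(1/3).
μT²/4π² = 3.394×10¹³ × (1.338×10⁵)² / 39.48 = 1.539×10²² m³.
a = 2.487×10⁷ m = 24874 km.

r_sync ≈ 24870 km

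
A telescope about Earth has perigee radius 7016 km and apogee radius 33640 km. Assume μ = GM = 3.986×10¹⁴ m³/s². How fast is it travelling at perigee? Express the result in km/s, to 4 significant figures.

Semi-major axis a = (r_p + r_a)/2 = 20328 km = 2.033×10⁷ m.
Vis-viva: v² = μ(2/r − 1/a) = 3.986×10¹⁴ × (2.851×10⁻⁷ − 4.919×10⁻⁸) = 9.402×10⁷ m²/s².
v = 9696 m/s = 9.696 km/s.

v ≈ 9.696 km/s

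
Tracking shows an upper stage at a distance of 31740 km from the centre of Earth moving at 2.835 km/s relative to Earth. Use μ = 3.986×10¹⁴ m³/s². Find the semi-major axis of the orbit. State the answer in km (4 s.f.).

a ≈ 23340 km

r = 3.174×10⁷ m.
Vis-viva rearranged: 1/a = 2/r − v²/μ = 6.301×10⁻⁸ − 2.016×10⁻⁸ = 4.285×10⁻⁸ m⁻¹.
a = 2.334×10⁷ m = 23338 km.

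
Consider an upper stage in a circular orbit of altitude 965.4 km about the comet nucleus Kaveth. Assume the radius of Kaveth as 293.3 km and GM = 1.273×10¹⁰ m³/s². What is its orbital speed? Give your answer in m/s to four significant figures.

r = 293.3 + 965.4 = 1258.7 km = 1.2587×10⁶ m.
For a circular orbit v = √(μ/r) = √(1.273×10¹⁰ / 1.259×10⁶) = √(1.011×10⁴) = 100.6 m/s.

v ≈ 100.6 m/s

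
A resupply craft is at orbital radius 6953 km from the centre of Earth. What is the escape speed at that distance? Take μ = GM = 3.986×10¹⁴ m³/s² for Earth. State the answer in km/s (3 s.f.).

v_esc ≈ 10.7 km/s

r = 6953 km = 6.953×10⁶ m.
Escape speed v_esc = √(2μ/r) = √(2 × 3.986×10¹⁴ / 6.953×10⁶) = √(1.147×10⁸) = 10710 m/s.
= 10.71 km/s.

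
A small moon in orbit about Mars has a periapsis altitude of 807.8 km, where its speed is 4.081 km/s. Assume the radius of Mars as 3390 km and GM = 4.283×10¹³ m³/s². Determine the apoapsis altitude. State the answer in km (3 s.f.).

r_p = 3390 + 807.8 = 4197.8 km = 4.198×10⁶ m.
Specific energy ε = v²/2 − μ/r = -1.876×10⁶ J/kg, so a = −μ/(2ε) = 1.142×10⁷ m.
The apsides satisfy r_p + r_a = 2a, so the apoapsis radius is 2a − r_p = 1.864×10⁷ m = 18637 km.
Apoapsis altitude = 18637 − 3390 = 15247 km.

apoapsis altitude ≈ 15200 km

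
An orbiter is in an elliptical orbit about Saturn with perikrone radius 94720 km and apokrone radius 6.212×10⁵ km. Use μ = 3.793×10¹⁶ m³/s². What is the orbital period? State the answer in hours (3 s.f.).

T ≈ 60.7 hours

Semi-major axis a = (r_p + r_a)/2 = (94720 + 6.2120×10⁵)/2 = 3.5796×10⁵ km = 3.580×10⁸ m.
By Kepler's third law T = 2π√(a³/μ) = 2π × 3.477×10⁴ = 2.185×10⁵ s.
= 60.69 hours.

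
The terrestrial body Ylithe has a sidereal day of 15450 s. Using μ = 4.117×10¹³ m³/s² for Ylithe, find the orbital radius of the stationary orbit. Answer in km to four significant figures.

A synchronous orbit has period T, so by Kepler's third law a = (μT²/4π²)^(1/3).
μT²/4π² = 4.117×10¹³ × (1.545×10⁴)² / 39.48 = 2.489×10²⁰ m³.
a = 6.291×10⁶ m = 6290.6 km.

r_sync ≈ 6291 km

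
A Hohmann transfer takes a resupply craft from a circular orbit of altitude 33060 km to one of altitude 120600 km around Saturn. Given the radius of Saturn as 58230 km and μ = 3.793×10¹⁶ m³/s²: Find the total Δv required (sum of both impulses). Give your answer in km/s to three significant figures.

Δv_total ≈ 5.66 km/s

r₁ = 58230 + 33060 = 91290 km = 9.1290×10⁷ m.
r₂ = 58230 + 120600 = 178830 km = 1.7883×10⁸ m.
Transfer ellipse a_t = (r₁ + r₂)/2 = 1.351×10⁸ m.
At r₁: circular v_c1 = √(μ/r₁) = 20380 m/s; transfer-perikrone v_p = √[μ(2/r₁ − 1/a_t)] = 23460 m/s.
Δv₁ = v_p − v_c1 = 3072 m/s.
At r₂: circular v_c2 = √(μ/r₂) = 14560 m/s; transfer-apokrone v_a = √[μ(2/r₂ − 1/a_t)] = 11970 m/s.
Δv₂ = v_c2 − v_a = 2590 m/s.
Total Δv = Δv₁ + Δv₂ = 5662 m/s = 5.662 km/s.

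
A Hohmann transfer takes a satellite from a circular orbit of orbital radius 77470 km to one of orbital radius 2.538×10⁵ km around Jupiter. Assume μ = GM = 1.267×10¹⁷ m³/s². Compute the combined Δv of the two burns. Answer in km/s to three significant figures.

Δv_total ≈ 16.7 km/s

r₁ = 77470 km = 7.747×10⁷ m.
r₂ = 2.538×10⁵ km = 2.538×10⁸ m.
Transfer ellipse a_t = (r₁ + r₂)/2 = 1.656×10⁸ m.
At r₁: circular v_c1 = √(μ/r₁) = 40440 m/s; transfer-perijove v_p = √[μ(2/r₁ − 1/a_t)] = 50060 m/s.
Δv₁ = v_p − v_c1 = 9619 m/s.
At r₂: circular v_c2 = √(μ/r₂) = 22340 m/s; transfer-apojove v_a = √[μ(2/r₂ − 1/a_t)] = 15280 m/s.
Δv₂ = v_c2 − v_a = 7063 m/s.
Total Δv = Δv₁ + Δv₂ = 16680 m/s = 16.68 km/s.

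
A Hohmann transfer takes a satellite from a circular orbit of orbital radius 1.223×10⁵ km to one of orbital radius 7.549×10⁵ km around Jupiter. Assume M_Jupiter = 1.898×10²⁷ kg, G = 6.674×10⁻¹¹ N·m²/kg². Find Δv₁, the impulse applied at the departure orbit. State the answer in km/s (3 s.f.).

μ = GM = 6.674×10⁻¹¹ × 1.898×10²⁷ = 1.267×10¹⁷ m³/s².
r₁ = 1.223×10⁵ km = 1.223×10⁸ m.
r₂ = 7.549×10⁵ km = 7.549×10⁸ m.
Transfer ellipse a_t = (r₁ + r₂)/2 = 4.386×10⁸ m.
At r₁: circular v_c1 = √(μ/r₁) = 32180 m/s; transfer-perijove v_p = √[μ(2/r₁ − 1/a_t)] = 42220 m/s.
Δv₁ = v_p − v_c1 = 10040 m/s.
= 10.04 km/s.

Δv ≈ 10.0 km/s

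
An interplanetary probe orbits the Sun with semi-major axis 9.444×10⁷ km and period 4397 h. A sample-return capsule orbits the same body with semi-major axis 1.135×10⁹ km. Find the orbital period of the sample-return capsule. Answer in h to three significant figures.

T₂ ≈ 1.83×10⁵ h

Kepler's third law: T² ∝ a³, so T₂ = T₁ (a₂/a₁)^(3/2).
a₂/a₁ = 12.02, (a₂/a₁)^(3/2) = 41.66.
T₂ = 4397 × 41.66 = 1.832×10⁵ h.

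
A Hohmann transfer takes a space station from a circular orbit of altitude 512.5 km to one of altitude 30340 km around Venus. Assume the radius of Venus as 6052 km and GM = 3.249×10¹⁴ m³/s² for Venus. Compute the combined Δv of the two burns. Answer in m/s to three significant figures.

Δv_total ≈ 3460 m/s

r₁ = 6052 + 512.5 = 6564.5 km = 6.5645×10⁶ m.
r₂ = 6052 + 30340 = 36392 km = 3.6392×10⁷ m.
Transfer ellipse a_t = (r₁ + r₂)/2 = 2.148×10⁷ m.
At r₁: circular v_c1 = √(μ/r₁) = 7035 m/s; transfer-periapsis v_p = √[μ(2/r₁ − 1/a_t)] = 9158 m/s.
Δv₁ = v_p − v_c1 = 2122 m/s.
At r₂: circular v_c2 = √(μ/r₂) = 2988 m/s; transfer-apoapsis v_a = √[μ(2/r₂ − 1/a_t)] = 1652 m/s.
Δv₂ = v_c2 − v_a = 1336 m/s.
Total Δv = Δv₁ + Δv₂ = 3458 m/s.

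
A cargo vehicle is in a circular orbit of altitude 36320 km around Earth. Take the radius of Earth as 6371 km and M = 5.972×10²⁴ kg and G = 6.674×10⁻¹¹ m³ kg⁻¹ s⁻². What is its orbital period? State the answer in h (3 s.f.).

μ = GM = 6.674×10⁻¹¹ × 5.972×10²⁴ = 3.986×10¹⁴ m³/s².
r = 6371 + 36320 = 42691 km = 4.2691×10⁷ m.
Kepler's third law: T = 2π√(r³/μ) = 2π√((4.269×10⁷)³ / 3.986×10¹⁴).
r³/μ = 1.952×10⁸ s², so T = 2π × 1.397×10⁴ = 8.779×10⁴ s.
Converting: 8.779×10⁴ s ÷ 3600 = 24.39 h.

T ≈ 24.4 h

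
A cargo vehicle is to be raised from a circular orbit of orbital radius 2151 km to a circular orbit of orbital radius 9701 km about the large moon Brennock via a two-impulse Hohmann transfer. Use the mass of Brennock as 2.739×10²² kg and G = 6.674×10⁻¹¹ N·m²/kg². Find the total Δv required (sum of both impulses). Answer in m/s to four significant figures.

μ = GM = 6.674×10⁻¹¹ × 2.739×10²² = 1.828×10¹² m³/s².
r₁ = 2151 km = 2.151×10⁶ m.
r₂ = 9701 km = 9.701×10⁶ m.
Transfer ellipse a_t = (r₁ + r₂)/2 = 5.926×10⁶ m.
At r₁: circular v_c1 = √(μ/r₁) = 921.9 m/s; transfer-periapsis v_p = √[μ(2/r₁ − 1/a_t)] = 1179 m/s.
Δv₁ = v_p − v_c1 = 257.6 m/s.
At r₂: circular v_c2 = √(μ/r₂) = 434.1 m/s; transfer-apoapsis v_a = √[μ(2/r₂ − 1/a_t)] = 261.5 m/s.
Δv₂ = v_c2 − v_a = 172.6 m/s.
Total Δv = Δv₁ + Δv₂ = 430.2 m/s.

Δv_total ≈ 430.2 m/s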